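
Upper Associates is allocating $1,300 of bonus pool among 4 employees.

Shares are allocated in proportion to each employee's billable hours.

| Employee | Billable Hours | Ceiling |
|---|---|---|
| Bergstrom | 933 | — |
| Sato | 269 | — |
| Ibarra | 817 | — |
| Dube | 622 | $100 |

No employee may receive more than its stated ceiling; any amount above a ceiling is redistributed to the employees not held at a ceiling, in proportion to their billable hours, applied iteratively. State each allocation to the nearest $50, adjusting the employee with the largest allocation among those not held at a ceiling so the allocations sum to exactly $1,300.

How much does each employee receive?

Bergstrom: $550 | Sato: $150 | Ibarra: $500 | Dube: $100

Sum of billable hours: 2,641.
Unconstrained shares: Bergstrom 459.26; Sato 132.41; Ibarra 402.16; Dube 306.17.
Capped: Dube ($100); remaining pool $1,200 reallocated over remaining billable hours 2,019.
Redistributed shares: Bergstrom 554.53 → $550; Sato 159.88 → $150; Ibarra 485.59 → $500.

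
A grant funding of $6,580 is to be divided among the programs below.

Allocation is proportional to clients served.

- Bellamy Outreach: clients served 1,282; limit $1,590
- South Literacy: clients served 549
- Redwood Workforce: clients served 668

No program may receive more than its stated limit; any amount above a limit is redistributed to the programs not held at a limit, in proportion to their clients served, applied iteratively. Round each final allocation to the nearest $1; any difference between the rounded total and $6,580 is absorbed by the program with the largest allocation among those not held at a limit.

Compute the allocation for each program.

Bellamy Outreach: $1,590; South Literacy: $2,251; Redwood Workforce: $2,739

Total clients served = 2,499.
Unconstrained shares: Bellamy Outreach 3,375.57; South Literacy 1,445.55; Redwood Workforce 1,758.88.
Cap binds for Bellamy Outreach ($1,590); remaining pool $4,990 reallocated over remaining clients served 1,217.
Redistributed shares: South Literacy 2,251.04 → $2,251; Redwood Workforce 2,738.96 → $2,739.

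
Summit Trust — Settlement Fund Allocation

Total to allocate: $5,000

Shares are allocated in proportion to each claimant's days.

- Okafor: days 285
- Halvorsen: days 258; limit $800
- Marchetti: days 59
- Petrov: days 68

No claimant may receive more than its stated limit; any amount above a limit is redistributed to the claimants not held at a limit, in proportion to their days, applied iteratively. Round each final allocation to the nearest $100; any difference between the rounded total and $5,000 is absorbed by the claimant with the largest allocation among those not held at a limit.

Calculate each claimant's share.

Days total: 670.
Unconstrained shares: Okafor 2,126.87; Halvorsen 1,925.37; Marchetti 440.30; Petrov 507.46.
Held at cap: Halvorsen ($800); balance $4,200 reallocated over remaining days 412.
Redistributed shares: Okafor 2,905.34 → $2,900; Marchetti 601.46 → $600; Petrov 693.20 → $700.

Okafor: $2,900 · Halvorsen: $800 · Marchetti: $600 · Petrov: $700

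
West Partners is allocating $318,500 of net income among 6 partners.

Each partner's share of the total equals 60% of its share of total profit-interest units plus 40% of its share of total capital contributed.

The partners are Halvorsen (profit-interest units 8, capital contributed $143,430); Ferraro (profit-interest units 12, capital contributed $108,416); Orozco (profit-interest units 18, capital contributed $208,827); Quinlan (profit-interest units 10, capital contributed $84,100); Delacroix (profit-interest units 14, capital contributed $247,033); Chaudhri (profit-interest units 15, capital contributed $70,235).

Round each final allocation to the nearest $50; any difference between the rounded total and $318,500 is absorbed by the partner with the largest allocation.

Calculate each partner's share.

Totals — profit-interest units 77, capital contributed 862,041.
Blended shares (60% profit-interest units + 40% capital contributed): Halvorsen 0.1289; Ferraro 0.1438; Orozco 0.2372; Quinlan 0.1169; Delacroix 0.2237; Chaudhri 0.1495.
Raw shares: Halvorsen 41,051.89; Ferraro 45,804.49; Orozco 75,535.02; Quinlan 37,247.22; Delacroix 71,254.16; Chaudhri 47,607.22.
Rounded to nearest $50: Halvorsen $41,050; Ferraro $45,800; Orozco $75,550; Quinlan $37,250; Delacroix $71,250; Chaudhri $47,600. Sum = $318,500.
Sum already equals the total — no adjustment.

Halvorsen: $41,050; Ferraro: $45,800; Orozco: $75,550; Quinlan: $37,250; Delacroix: $71,250; Chaudhri: $47,600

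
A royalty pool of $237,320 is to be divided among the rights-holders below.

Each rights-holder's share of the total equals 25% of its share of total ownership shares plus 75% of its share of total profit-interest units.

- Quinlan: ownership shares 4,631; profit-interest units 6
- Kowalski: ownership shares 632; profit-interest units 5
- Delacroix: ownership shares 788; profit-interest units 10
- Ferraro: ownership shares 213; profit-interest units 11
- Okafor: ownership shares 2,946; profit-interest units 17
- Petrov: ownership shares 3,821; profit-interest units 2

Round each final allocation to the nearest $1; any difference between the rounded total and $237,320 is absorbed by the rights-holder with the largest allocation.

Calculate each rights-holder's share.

Ownership shares total 13,031; profit-interest units total 51.
Composite weights (25% ownership shares + 75% profit-interest units): Quinlan 0.1771; Kowalski 0.0857; Delacroix 0.1622; Ferraro 0.1659; Okafor 0.3065; Petrov 0.1027.
Raw shares: Quinlan 42,024.89; Kowalski 20,327.49; Delacroix 38,487.76; Ferraro 39,359.79; Okafor 72,743.11; Petrov 24,376.97.
At nearest $1: Quinlan $42,025; Kowalski $20,327; Delacroix $38,488; Ferraro $39,360; Okafor $72,743; Petrov $24,377. Sum = $237,320.
Rounded total matches; no reconciliation needed.

Quinlan: $42,025 | Kowalski: $20,327 | Delacroix: $38,488 | Ferraro: $39,360 | Okafor: $72,743 | Petrov: $24,377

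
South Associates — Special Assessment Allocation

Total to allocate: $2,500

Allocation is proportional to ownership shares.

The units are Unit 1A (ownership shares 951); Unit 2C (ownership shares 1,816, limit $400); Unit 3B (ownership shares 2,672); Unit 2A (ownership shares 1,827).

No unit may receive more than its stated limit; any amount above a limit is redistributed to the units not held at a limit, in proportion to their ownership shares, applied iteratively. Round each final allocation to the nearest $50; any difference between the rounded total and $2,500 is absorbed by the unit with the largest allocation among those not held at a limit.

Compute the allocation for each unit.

Combined ownership shares = 7,266.
Pro-rata shares before constraints: Unit 1A 327.21; Unit 2C 624.83; Unit 3B 919.35; Unit 2A 628.61.
Cap binds for Unit 2C ($400); residual $2,100 reallocated over remaining ownership shares 5,450.
Remaining shares: Unit 1A 366.44 → $350; Unit 3B 1,029.58 → $1,050; Unit 2A 703.98 → $700.

Unit 1A: $350; Unit 2C: $400; Unit 3B: $1,050; Unit 2A: $700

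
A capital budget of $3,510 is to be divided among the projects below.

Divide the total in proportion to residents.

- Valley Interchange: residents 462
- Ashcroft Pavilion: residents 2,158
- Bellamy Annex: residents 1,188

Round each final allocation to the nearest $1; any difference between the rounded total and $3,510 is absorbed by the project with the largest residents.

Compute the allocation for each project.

Valley Interchange: $426; Ashcroft Pavilion: $1,989; Bellamy Annex: $1,095

Total residents = 462 + 2,158 + 1,188 = 3,808.
Raw shares: Valley Interchange 425.85; Ashcroft Pavilion 1,989.12; Bellamy Annex 1,095.03.
Rounded to nearest $1: Valley Interchange $426; Ashcroft Pavilion $1,989; Bellamy Annex $1,095. Sum = $3,510.
No rounding difference to absorb.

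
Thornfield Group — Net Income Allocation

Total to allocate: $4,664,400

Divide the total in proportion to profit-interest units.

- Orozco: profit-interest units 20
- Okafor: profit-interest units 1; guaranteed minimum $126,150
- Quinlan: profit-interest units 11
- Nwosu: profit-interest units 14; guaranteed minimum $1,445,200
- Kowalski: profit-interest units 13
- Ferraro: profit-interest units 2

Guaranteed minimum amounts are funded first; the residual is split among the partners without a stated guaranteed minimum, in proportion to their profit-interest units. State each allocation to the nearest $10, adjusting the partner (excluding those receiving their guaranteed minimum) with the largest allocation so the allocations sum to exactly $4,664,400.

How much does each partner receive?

Fund the minimums — Okafor $126,150; Nwosu $1,445,200. Residual $3,093,050.
Residual split over remaining profit-interest units 46: Orozco 1,344,804.35 → $1,344,800; Quinlan 739,642.39 → $739,640; Kowalski 874,122.83 → $874,120; Ferraro 134,480.43 → $134,480.
Rounding difference +$10 applied to Orozco → $1,344,810.

Orozco: $1,344,810 · Okafor: $126,150 · Quinlan: $739,640 · Nwosu: $1,445,200 · Kowalski: $874,120 · Ferraro: $134,480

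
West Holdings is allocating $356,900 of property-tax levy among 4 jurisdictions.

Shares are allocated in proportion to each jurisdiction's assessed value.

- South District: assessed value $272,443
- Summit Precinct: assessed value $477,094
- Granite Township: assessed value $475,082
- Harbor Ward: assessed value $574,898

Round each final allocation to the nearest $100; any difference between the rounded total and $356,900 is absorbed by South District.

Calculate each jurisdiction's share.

Assessed value total: 1,799,517.
Proportional shares: South District 272,443/1,799,517 × $356,900 = 54,033.89; Summit Precinct 477,094/1,799,517 × $356,900 = 94,622.53; Granite Township 475,082/1,799,517 × $356,900 = 94,223.49; Harbor Ward 574,898/1,799,517 × $356,900 = 114,020.09.
At nearest $100: South District $54,000; Summit Precinct $94,600; Granite Township $94,200; Harbor Ward $114,000. Sum = $356,800.
Difference $356,900 − $356,800 = +$100 applied to South District: South District becomes $54,100.

South District: $54,100 · Summit Precinct: $94,600 · Granite Township: $94,200 · Harbor Ward: $114,000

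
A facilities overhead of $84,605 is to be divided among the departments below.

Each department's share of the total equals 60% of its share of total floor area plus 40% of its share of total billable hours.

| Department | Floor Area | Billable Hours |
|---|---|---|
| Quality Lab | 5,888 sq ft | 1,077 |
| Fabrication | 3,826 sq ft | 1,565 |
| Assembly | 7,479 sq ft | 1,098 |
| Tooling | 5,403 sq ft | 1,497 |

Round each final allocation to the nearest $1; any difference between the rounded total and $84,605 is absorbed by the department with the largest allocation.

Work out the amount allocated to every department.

Floor area total 22,596; billable hours total 5,237.
Composite weights (60% floor area + 40% billable hours): Quality Lab 0.2386; Fabrication 0.2211; Assembly 0.2825; Tooling 0.2578.
Pro-rata amounts: Quality Lab 20,187.35; Fabrication 18,708.47; Assembly 23,897.32; Tooling 21,811.86.
After rounding ($1): Quality Lab $20,187; Fabrication $18,708; Assembly $23,897; Tooling $21,812. Sum = $84,604.
Difference $84,605 − $84,604 = +$1 applied to largest allocation (Assembly): Assembly becomes $23,898.

Quality Lab: $20,187 | Fabrication: $18,708 | Assembly: $23,898 | Tooling: $21,812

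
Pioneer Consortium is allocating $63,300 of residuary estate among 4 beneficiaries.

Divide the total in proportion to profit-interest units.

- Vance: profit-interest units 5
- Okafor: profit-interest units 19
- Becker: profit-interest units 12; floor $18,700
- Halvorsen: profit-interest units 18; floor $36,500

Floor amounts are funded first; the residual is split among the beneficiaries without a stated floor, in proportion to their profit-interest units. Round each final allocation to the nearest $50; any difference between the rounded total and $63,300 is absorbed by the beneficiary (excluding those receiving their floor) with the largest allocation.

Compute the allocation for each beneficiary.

Guaranteed amounts: Becker $18,700; Halvorsen $36,500. Remaining pool $8,100.
Remaining pool split over remaining profit-interest units 24: Vance 1,687.50 → $1,700; Okafor 6,412.50 → $6,400.

Vance: $1,700 | Okafor: $6,400 | Becker: $18,700 | Halvorsen: $36,500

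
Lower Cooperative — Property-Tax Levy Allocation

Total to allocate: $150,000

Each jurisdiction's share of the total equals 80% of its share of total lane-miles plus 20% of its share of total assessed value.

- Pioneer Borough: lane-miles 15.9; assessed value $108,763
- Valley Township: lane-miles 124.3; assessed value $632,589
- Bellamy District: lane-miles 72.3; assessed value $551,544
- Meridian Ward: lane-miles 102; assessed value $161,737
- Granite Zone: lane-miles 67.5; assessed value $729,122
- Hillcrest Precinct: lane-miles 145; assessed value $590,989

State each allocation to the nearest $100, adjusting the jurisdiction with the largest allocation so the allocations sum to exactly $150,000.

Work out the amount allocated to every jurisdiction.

Pioneer Borough: $4,800; Valley Township: $35,100; Bellamy District: $22,400; Meridian Ward: $25,000; Granite Zone: $23,300; Hillcrest Precinct: $39,400

Lane-miles total 527; assessed value total 2,774,744.
Combined weights (80% lane-miles + 20% assessed value): Pioneer Borough 0.0320; Valley Township 0.2343; Bellamy District 0.1495; Meridian Ward 0.1665; Granite Zone 0.1550; Hillcrest Precinct 0.2627.
Unrounded shares: Pioneer Borough 4,796.42; Valley Township 35,143.04; Bellamy District 22,426.19; Meridian Ward 24,974.48; Granite Zone 23,253.15; Hillcrest Precinct 39,406.74.
Rounded to nearest $100: Pioneer Borough $4,800; Valley Township $35,100; Bellamy District $22,400; Meridian Ward $25,000; Granite Zone $23,300; Hillcrest Precinct $39,400. Sum = $150,000.
Rounded total matches; no reconciliation needed.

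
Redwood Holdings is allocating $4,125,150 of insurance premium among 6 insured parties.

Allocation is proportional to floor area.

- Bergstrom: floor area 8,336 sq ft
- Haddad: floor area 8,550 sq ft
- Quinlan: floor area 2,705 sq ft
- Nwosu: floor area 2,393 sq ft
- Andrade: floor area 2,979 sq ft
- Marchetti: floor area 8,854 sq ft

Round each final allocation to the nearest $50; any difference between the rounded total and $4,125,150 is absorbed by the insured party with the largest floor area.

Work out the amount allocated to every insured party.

Bergstrom: $1,016,850 · Haddad: $1,042,950 · Quinlan: $329,950 · Nwosu: $291,900 · Andrade: $363,400 · Marchetti: $1,080,100

Total floor area = 33,817.
Unrounded shares: Bergstrom 8,336/33,817 × $4,125,150 = 1,016,862.83; Haddad 8,550/33,817 × $4,125,150 = 1,042,967.52; Quinlan 2,705/33,817 × $4,125,150 = 329,968.09; Nwosu 2,393/33,817 × $4,125,150 = 291,908.92; Andrade 2,979/33,817 × $4,125,150 = 363,391.84; Marchetti 8,854/33,817 × $4,125,150 = 1,080,050.81.
After rounding ($50): Bergstrom $1,016,850; Haddad $1,042,950; Quinlan $329,950; Nwosu $291,900; Andrade $363,400; Marchetti $1,080,050. Sum = $4,125,100.
Difference $4,125,150 − $4,125,100 = +$50 applied to largest floor area (Marchetti): Marchetti becomes $1,080,100.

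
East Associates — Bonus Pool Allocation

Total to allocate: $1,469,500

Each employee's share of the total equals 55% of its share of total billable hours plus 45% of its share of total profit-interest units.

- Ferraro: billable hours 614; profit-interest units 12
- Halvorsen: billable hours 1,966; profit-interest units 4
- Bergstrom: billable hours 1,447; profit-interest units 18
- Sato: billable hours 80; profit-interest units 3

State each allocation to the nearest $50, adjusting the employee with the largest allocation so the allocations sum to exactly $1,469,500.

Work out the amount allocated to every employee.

Ferraro: $335,300 · Halvorsen: $458,400 · Bergstrom: $606,450 · Sato: $69,350

Totals — billable hours 4,107, profit-interest units 37.
Blended shares (55% billable hours + 45% profit-interest units): Ferraro 0.2282; Halvorsen 0.3119; Bergstrom 0.4127; Sato 0.0472.
Raw shares: Ferraro 335,297.89; Halvorsen 458,382.38; Bergstrom 606,459.47; Sato 69,360.26.
Rounded to nearest $50: Ferraro $335,300; Halvorsen $458,400; Bergstrom $606,450; Sato $69,350. Sum = $1,469,500.
Sum already equals the total — no adjustment.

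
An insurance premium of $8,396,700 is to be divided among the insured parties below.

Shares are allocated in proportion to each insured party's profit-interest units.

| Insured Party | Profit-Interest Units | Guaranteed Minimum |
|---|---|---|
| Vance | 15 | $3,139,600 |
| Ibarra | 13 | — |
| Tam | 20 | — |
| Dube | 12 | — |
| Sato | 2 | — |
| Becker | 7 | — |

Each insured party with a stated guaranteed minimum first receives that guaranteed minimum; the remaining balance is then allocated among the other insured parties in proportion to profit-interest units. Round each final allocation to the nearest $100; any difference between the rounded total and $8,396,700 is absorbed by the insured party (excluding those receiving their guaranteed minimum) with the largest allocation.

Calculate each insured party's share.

Vance: $3,139,600 · Ibarra: $1,265,600 · Tam: $1,947,100 · Dube: $1,168,200 · Sato: $194,700 · Becker: $681,500

Guaranteed amounts: Vance $3,139,600. Remaining pool $5,257,100.
Remaining pool split over remaining profit-interest units 54: Ibarra 1,265,598.15 → $1,265,600; Tam 1,947,074.07 → $1,947,100; Dube 1,168,244.44 → $1,168,200; Sato 194,707.41 → $194,700; Becker 681,475.93 → $681,500.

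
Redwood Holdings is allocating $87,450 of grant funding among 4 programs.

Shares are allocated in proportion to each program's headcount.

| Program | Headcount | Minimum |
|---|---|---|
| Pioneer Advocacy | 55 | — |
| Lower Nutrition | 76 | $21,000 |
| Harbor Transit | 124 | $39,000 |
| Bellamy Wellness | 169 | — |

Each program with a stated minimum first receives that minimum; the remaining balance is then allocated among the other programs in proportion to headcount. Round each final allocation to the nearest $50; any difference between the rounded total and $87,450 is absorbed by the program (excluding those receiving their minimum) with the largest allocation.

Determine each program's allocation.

Pioneer Advocacy: $6,750 | Lower Nutrition: $21,000 | Harbor Transit: $39,000 | Bellamy Wellness: $20,700

Fund the minimums — Lower Nutrition $21,000; Harbor Transit $39,000. Residual $27,450.
Residual split over remaining headcount 224: Pioneer Advocacy 6,739.96 → $6,750; Bellamy Wellness 20,710.04 → $20,700.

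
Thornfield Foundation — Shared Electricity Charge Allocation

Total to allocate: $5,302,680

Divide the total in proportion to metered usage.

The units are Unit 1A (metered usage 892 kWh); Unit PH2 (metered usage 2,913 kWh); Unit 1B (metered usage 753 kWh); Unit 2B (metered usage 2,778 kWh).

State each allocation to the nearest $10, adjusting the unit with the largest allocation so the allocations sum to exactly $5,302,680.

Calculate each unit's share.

Unit 1A: $644,760 | Unit PH2: $2,105,610 | Unit 1B: $544,290 | Unit 2B: $2,008,020

Sum of metered usage: 7,336.
Pro-rata amounts: Unit 1A 892/7,336 × $5,302,680 = 644,764.25; Unit PH2 2,913/7,336 × $5,302,680 = 2,105,603.44; Unit 1B 753/7,336 × $5,302,680 = 544,290.90; Unit 2B 2,778/7,336 × $5,302,680 = 2,008,021.41.
At nearest $10: Unit 1A $644,760; Unit PH2 $2,105,600; Unit 1B $544,290; Unit 2B $2,008,020. Sum = $5,302,670.
Difference $5,302,680 − $5,302,670 = +$10 applied to largest allocation (Unit PH2): Unit PH2 becomes $2,105,610.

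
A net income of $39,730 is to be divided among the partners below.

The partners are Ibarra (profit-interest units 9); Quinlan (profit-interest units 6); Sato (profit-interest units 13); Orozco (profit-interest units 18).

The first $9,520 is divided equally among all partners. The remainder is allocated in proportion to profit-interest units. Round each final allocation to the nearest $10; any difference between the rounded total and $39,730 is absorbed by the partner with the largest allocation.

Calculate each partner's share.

First tranche $9,520 split equally: $2,380 each.
Remainder $30,210 by profit-interest units (total 46): Ibarra 5,910.65 → $5,910; Quinlan 3,940.43 → $3,940; Sato 8,537.61 → $8,540; Orozco 11,821.30 → $11,820.
Totals: Ibarra $2,380 + $5,910 = $8,290; Quinlan $2,380 + $3,940 = $6,320; Sato $2,380 + $8,540 = $10,920; Orozco $2,380 + $11,820 = $14,200.

Ibarra: $8,290 | Quinlan: $6,320 | Sato: $10,920 | Orozco: $14,200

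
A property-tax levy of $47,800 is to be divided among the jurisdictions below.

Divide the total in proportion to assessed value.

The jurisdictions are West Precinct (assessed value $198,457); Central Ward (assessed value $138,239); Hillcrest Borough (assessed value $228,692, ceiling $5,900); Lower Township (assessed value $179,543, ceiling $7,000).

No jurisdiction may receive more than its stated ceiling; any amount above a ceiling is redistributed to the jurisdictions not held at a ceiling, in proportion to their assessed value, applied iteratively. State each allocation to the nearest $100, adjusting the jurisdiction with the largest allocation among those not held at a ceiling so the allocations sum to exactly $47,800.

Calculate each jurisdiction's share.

Assessed value total: 744,931.
Unconstrained shares: West Precinct 12,734.39; Central Ward 8,870.38; Hillcrest Borough 14,674.48; Lower Township 11,520.74.
Capped: Hillcrest Borough ($5,900), Lower Township ($7,000); remaining pool $34,900 reallocated over remaining assessed value 336,696.
Shares after redistribution: West Precinct 20,570.93 → $20,600; Central Ward 14,329.07 → $14,300.

West Precinct: $20,600 | Central Ward: $14,300 | Hillcrest Borough: $5,900 | Lower Township: $7,000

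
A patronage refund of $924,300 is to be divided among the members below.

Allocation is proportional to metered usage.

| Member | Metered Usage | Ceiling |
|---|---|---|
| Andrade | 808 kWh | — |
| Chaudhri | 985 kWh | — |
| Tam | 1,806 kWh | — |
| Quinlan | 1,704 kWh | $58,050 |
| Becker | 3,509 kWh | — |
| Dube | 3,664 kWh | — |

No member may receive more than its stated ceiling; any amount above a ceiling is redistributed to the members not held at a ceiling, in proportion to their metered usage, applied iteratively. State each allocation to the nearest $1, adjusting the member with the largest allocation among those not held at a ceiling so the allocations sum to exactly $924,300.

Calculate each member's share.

Total metered usage = 12,476.
Proportional shares (ignoring caps): Andrade 59,861.69; Chaudhri 72,974.95; Tam 133,799.76; Quinlan 126,242.96; Becker 259,968.64; Dube 271,452.00.
Held at cap: Quinlan ($58,050); balance $866,250 reallocated over remaining metered usage 10,772.
Redistributed shares: Andrade 64,976.79 → $64,977; Chaudhri 79,210.57 → $79,211; Tam 145,232.78 → $145,233; Becker 282,182.63 → $282,183; Dube 294,647.23 → $294,647.
Rounding difference −$1 applied to Dube → $294,646.

Andrade: $64,977 | Chaudhri: $79,211 | Tam: $145,233 | Quinlan: $58,050 | Becker: $282,183 | Dube: $294,646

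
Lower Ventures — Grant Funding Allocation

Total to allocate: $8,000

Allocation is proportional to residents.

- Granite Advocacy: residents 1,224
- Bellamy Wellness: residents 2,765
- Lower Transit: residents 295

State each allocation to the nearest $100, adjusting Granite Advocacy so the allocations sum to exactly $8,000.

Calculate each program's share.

Residents total: 4,284.
Unrounded shares: Granite Advocacy 1,224/4,284 × $8,000 = 2,285.71; Bellamy Wellness 2,765/4,284 × $8,000 = 5,163.40; Lower Transit 295/4,284 × $8,000 = 550.89.
At nearest $100: Granite Advocacy $2,300; Bellamy Wellness $5,200; Lower Transit $600. Sum = $8,100.
Difference $8,000 − $8,100 = −$100 applied to Granite Advocacy: Granite Advocacy becomes $2,200.

Granite Advocacy: $2,200 | Bellamy Wellness: $5,200 | Lower Transit: $600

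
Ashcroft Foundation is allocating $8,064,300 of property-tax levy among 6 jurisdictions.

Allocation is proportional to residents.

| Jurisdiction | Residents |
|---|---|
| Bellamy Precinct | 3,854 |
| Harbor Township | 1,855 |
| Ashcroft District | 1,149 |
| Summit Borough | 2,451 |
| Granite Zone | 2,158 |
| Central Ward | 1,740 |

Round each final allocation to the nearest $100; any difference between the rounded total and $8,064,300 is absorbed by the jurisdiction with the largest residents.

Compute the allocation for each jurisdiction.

Total residents = 13,207.
Raw shares: Bellamy Precinct 3,854/13,207 × $8,064,300 = 2,353,283.27; Harbor Township 1,855/13,207 × $8,064,300 = 1,132,677.86; Ashcroft District 1,149/13,207 × $8,064,300 = 701,588.60; Summit Borough 2,451/13,207 × $8,064,300 = 1,496,600.23; Granite Zone 2,158/13,207 × $8,064,300 = 1,317,692.09; Central Ward 1,740/13,207 × $8,064,300 = 1,062,457.94.
At nearest $100: Bellamy Precinct $2,353,300; Harbor Township $1,132,700; Ashcroft District $701,600; Summit Borough $1,496,600; Granite Zone $1,317,700; Central Ward $1,062,500. Sum = $8,064,400.
Difference $8,064,300 − $8,064,400 = −$100 applied to largest residents (Bellamy Precinct): Bellamy Precinct becomes $2,353,200.

Bellamy Precinct: $2,353,200 | Harbor Township: $1,132,700 | Ashcroft District: $701,600 | Summit Borough: $1,496,600 | Granite Zone: $1,317,700 | Central Ward: $1,062,500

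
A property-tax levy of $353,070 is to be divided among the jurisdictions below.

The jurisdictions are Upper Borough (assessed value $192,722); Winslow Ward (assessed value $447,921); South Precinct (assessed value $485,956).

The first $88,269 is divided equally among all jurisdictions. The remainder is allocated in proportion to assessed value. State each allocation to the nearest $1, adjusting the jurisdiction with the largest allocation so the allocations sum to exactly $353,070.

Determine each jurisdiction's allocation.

Upper Borough: $74,721 · Winslow Ward: $134,704 · South Precinct: $143,645

First tranche $88,269 split equally: $29,423 each.
Remainder $264,801 by assessed value (total 1,126,599): Upper Borough 45,298.26 → $45,298; Winslow Ward 105,281.41 → $105,281; South Precinct 114,221.33 → $114,221.
Rounding difference +$1 on remainder applied to South Precinct.
Totals: Upper Borough $29,423 + $45,298 = $74,721; Winslow Ward $29,423 + $105,281 = $134,704; South Precinct $29,423 + $114,222 = $143,645.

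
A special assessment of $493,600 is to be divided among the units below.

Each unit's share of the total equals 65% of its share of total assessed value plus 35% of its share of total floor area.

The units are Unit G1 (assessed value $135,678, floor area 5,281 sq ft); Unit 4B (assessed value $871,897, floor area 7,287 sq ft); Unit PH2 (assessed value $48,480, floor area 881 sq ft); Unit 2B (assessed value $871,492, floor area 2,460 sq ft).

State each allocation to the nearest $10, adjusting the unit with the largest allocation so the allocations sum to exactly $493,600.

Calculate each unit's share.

Assessed value total 1,927,547; floor area total 15,909.
Composite weights (65% assessed value + 35% floor area): Unit G1 0.1619; Unit 4B 0.4543; Unit PH2 0.0357; Unit 2B 0.3480.
Raw shares: Unit G1 79,931.35; Unit 4B 224,258.61; Unit PH2 17,636.50; Unit 2B 171,773.54.
At nearest $10: Unit G1 $79,930; Unit 4B $224,260; Unit PH2 $17,640; Unit 2B $171,770. Sum = $493,600.
No rounding difference to absorb.

Unit G1: $79,930; Unit 4B: $224,260; Unit PH2: $17,640; Unit 2B: $171,770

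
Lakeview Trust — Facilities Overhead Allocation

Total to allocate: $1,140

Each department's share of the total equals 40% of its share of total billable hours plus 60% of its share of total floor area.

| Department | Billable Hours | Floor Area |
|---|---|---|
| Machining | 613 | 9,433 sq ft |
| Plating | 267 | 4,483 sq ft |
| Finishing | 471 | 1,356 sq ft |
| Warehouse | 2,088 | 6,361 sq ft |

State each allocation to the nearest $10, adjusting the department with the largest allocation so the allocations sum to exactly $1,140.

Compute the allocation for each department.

Totals — billable hours 3,439, floor area 21,633.
Composite weights (40% billable hours + 60% floor area): Machining 0.3329; Plating 0.1554; Finishing 0.0924; Warehouse 0.4193.
Raw shares: Machining 379.54; Plating 177.15; Finishing 105.33; Warehouse 477.99.
Rounded to nearest $10: Machining $380; Plating $180; Finishing $110; Warehouse $480. Sum = $1,150.
Difference $1,140 − $1,150 = −$10 applied to largest allocation (Warehouse): Warehouse becomes $470.

Machining: $380 | Plating: $180 | Finishing: $110 | Warehouse: $470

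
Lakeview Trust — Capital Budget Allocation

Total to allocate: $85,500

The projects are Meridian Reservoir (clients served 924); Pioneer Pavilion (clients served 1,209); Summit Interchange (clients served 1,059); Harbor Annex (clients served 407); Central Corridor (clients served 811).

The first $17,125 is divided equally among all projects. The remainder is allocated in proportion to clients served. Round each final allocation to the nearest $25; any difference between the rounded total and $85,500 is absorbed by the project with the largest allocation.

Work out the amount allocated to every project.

Meridian Reservoir: $17,750 | Pioneer Pavilion: $22,175 | Summit Interchange: $19,850 | Harbor Annex: $9,725 | Central Corridor: $16,000

First tranche $17,125 split equally: $3,425 each.
Remainder $68,375 by clients served (total 4,410): Meridian Reservoir 14,326.19 → $14,325; Pioneer Pavilion 18,744.98 → $18,750; Summit Interchange 16,419.30 → $16,425; Harbor Annex 6,310.35 → $6,300; Central Corridor 12,574.18 → $12,575.
Totals: Meridian Reservoir $3,425 + $14,325 = $17,750; Pioneer Pavilion $3,425 + $18,750 = $22,175; Summit Interchange $3,425 + $16,425 = $19,850; Harbor Annex $3,425 + $6,300 = $9,725; Central Corridor $3,425 + $12,575 = $16,000.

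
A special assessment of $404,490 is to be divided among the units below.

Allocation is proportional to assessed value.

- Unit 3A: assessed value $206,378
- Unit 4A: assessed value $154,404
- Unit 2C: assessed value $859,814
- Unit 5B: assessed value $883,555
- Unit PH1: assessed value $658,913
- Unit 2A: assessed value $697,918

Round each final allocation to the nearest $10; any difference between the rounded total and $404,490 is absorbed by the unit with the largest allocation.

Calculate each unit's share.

Unit 3A: $24,120 | Unit 4A: $18,050 | Unit 2C: $100,490 | Unit 5B: $103,250 | Unit PH1: $77,010 | Unit 2A: $81,570

Assessed value total: 3,460,982.
Unrounded shares: Unit 3A 206,378/3,460,982 × $404,490 = 24,119.70; Unit 4A 154,404/3,460,982 × $404,490 = 18,045.42; Unit 2C 859,814/3,460,982 × $404,490 = 100,487.71; Unit 5B 883,555/3,460,982 × $404,490 = 103,262.36; Unit PH1 658,913/3,460,982 × $404,490 = 77,008.12; Unit 2A 697,918/3,460,982 × $404,490 = 81,566.69.
Rounded to nearest $10: Unit 3A $24,120; Unit 4A $18,050; Unit 2C $100,490; Unit 5B $103,260; Unit PH1 $77,010; Unit 2A $81,570. Sum = $404,500.
Difference $404,490 − $404,500 = −$10 applied to largest allocation (Unit 5B): Unit 5B becomes $103,250.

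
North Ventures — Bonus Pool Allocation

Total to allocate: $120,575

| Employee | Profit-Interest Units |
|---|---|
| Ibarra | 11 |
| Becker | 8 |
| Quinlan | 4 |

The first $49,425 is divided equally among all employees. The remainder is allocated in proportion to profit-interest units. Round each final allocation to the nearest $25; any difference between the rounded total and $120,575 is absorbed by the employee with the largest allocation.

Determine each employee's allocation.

Ibarra: $50,500; Becker: $41,225; Quinlan: $28,850

$49,425 shared equally gives $16,475 per employee.
Remainder $71,150 by profit-interest units (total 23): Ibarra 34,028.26 → $34,025; Becker 24,747.83 → $24,750; Quinlan 12,373.91 → $12,375.
Totals: Ibarra $16,475 + $34,025 = $50,500; Becker $16,475 + $24,750 = $41,225; Quinlan $16,475 + $12,375 = $28,850.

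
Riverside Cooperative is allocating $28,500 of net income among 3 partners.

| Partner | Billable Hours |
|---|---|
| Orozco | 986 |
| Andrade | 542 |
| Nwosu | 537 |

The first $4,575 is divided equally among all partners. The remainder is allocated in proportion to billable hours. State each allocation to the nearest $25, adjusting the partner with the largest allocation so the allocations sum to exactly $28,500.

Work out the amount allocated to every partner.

First tranche $4,575 split equally: $1,525 each.
Remainder $23,925 by billable hours (total 2,065): Orozco 11,423.75 → $11,425; Andrade 6,279.59 → $6,275; Nwosu 6,221.66 → $6,225.
Totals: Orozco $1,525 + $11,425 = $12,950; Andrade $1,525 + $6,275 = $7,800; Nwosu $1,525 + $6,225 = $7,750.

Orozco: $12,950 | Andrade: $7,800 | Nwosu: $7,750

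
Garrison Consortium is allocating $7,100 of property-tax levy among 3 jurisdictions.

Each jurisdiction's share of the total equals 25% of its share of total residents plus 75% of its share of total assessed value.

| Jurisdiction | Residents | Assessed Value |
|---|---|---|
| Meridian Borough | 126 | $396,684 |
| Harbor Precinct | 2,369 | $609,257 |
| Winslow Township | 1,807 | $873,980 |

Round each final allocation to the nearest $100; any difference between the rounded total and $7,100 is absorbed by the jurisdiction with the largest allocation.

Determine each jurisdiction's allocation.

Meridian Borough: $1,200; Harbor Precinct: $2,700; Winslow Township: $3,200

Totals — residents 4,302, assessed value 1,879,921.
Composite weights (25% residents + 75% assessed value): Meridian Borough 0.1656; Harbor Precinct 0.3807; Winslow Township 0.4537.
Pro-rata amounts: Meridian Borough 1,175.62; Harbor Precinct 2,703.21; Winslow Township 3,221.17.
After rounding ($100): Meridian Borough $1,200; Harbor Precinct $2,700; Winslow Township $3,200. Sum = $7,100.
Sum already equals the total — no adjustment.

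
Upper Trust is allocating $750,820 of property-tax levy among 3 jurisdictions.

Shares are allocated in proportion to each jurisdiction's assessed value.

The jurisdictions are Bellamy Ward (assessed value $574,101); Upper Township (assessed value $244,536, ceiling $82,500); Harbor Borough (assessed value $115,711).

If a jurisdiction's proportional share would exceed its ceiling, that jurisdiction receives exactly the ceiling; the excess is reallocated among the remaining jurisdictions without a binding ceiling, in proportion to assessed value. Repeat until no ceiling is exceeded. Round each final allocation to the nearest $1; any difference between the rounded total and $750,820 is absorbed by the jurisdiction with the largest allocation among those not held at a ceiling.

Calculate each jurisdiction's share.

Sum of assessed value: 934,348.
Unconstrained shares: Bellamy Ward 461,334.01; Upper Township 196,503.36; Harbor Borough 92,982.63.
Capped: Upper Township ($82,500); remaining pool $668,320 reallocated over remaining assessed value 689,812.
Remaining shares: Bellamy Ward 556,214.13 → $556,214; Harbor Borough 112,105.87 → $112,106.

Bellamy Ward: $556,214; Upper Township: $82,500; Harbor Borough: $112,106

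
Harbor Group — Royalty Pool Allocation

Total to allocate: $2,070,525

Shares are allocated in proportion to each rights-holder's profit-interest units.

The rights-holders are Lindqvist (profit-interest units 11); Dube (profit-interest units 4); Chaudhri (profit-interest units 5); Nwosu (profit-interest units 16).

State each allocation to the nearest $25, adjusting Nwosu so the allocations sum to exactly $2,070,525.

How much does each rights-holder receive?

Total profit-interest units = 36.
Pro-rata amounts: Lindqvist 11/36 × $2,070,525 = 632,660.42; Dube 4/36 × $2,070,525 = 230,058.33; Chaudhri 5/36 × $2,070,525 = 287,572.92; Nwosu 16/36 × $2,070,525 = 920,233.33.
Rounded to nearest $25: Lindqvist $632,650; Dube $230,050; Chaudhri $287,575; Nwosu $920,225. Sum = $2,070,500.
Difference $2,070,525 − $2,070,500 = +$25 applied to Nwosu: Nwosu becomes $920,250.

Lindqvist: $632,650; Dube: $230,050; Chaudhri: $287,575; Nwosu: $920,250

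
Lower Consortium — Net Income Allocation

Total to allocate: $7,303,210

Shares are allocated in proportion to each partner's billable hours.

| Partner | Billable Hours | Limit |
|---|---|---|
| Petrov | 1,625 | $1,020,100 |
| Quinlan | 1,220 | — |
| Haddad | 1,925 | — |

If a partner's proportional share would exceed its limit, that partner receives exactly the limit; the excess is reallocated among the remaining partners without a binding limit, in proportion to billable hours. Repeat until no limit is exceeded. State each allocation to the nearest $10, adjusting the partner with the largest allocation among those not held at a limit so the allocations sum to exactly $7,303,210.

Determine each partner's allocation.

Combined billable hours = 4,770.
Proportional shares (ignoring caps): Petrov 2,487,990.83; Quinlan 1,867,906.96; Haddad 2,947,312.21.
Capped: Petrov ($1,020,100); remaining pool $6,283,110 reallocated over remaining billable hours 3,145.
Remaining shares: Quinlan 2,437,327.25 → $2,437,330; Haddad 3,845,782.75 → $3,845,780.

Petrov: $1,020,100; Quinlan: $2,437,330; Haddad: $3,845,780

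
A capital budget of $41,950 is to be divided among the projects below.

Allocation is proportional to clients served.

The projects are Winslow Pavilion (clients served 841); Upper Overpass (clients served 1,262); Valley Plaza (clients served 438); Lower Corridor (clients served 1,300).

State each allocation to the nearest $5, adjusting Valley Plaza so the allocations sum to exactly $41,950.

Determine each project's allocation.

Sum of clients served: 3,841.
Raw shares: Winslow Pavilion 841/3,841 × $41,950 = 9,185.10; Upper Overpass 1,262/3,841 × $41,950 = 13,783.10; Valley Plaza 438/3,841 × $41,950 = 4,783.68; Lower Corridor 1,300/3,841 × $41,950 = 14,198.13.
Rounded to nearest $5: Winslow Pavilion $9,185; Upper Overpass $13,785; Valley Plaza $4,785; Lower Corridor $14,200. Sum = $41,955.
Difference $41,950 − $41,955 = −$5 applied to Valley Plaza: Valley Plaza becomes $4,780.

Winslow Pavilion: $9,185 | Upper Overpass: $13,785 | Valley Plaza: $4,780 | Lower Corridor: $14,200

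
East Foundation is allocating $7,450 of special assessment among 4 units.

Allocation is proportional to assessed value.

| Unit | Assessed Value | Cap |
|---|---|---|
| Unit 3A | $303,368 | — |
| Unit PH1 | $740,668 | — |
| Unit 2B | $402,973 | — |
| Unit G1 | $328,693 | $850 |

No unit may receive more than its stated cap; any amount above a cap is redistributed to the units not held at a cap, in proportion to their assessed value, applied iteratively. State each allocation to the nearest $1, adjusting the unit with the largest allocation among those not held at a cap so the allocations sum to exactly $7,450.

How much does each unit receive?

Unit 3A: $1,384; Unit PH1: $3,378; Unit 2B: $1,838; Unit G1: $850

Combined assessed value = 1,775,702.
Pro-rata shares before constraints: Unit 3A 1,272.79; Unit PH1 3,107.49; Unit 2B 1,690.68; Unit G1 1,379.04.
Held at cap: Unit G1 ($850); residual $6,600 reallocated over remaining assessed value 1,447,009.
Redistributed shares: Unit 3A 1,383.70 → $1,384; Unit PH1 3,378.29 → $3,378; Unit 2B 1,838.01 → $1,838.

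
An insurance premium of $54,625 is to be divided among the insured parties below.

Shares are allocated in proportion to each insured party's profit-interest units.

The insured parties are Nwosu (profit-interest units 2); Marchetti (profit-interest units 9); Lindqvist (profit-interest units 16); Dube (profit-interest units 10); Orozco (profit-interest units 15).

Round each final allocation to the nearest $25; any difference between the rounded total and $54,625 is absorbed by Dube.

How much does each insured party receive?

Nwosu: $2,100 | Marchetti: $9,450 | Lindqvist: $16,800 | Dube: $10,525 | Orozco: $15,750

Profit-interest units total: 52.
Pro-rata amounts: Nwosu 2/52 × $54,625 = 2,100.96; Marchetti 9/52 × $54,625 = 9,454.33; Lindqvist 16/52 × $54,625 = 16,807.69; Dube 10/52 × $54,625 = 10,504.81; Orozco 15/52 × $54,625 = 15,757.21.
After rounding ($25): Nwosu $2,100; Marchetti $9,450; Lindqvist $16,800; Dube $10,500; Orozco $15,750. Sum = $54,600.
Difference $54,625 − $54,600 = +$25 applied to Dube: Dube becomes $10,525.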